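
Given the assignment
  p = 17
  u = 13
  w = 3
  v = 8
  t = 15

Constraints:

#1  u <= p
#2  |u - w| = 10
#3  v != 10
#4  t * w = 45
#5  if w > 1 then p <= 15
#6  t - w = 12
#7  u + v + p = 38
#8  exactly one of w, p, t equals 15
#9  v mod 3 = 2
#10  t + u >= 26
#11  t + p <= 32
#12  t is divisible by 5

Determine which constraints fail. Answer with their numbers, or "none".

Constraint 5 is violated.

#1 u = 13, p = 17; 13 ≤ 17  yes
#2 |13 - 3| = 10  yes
#3 v = 8, and 8 ≠ 10  yes
#4 t * w = 15 * 3 = 45  yes
#5 w = 3 > 1, so we need p ≤ 15; but p = 17 > 15  no
#6 t - w = 15 - 3 = 12  yes
#7 u + v + p = 13 + 8 + 17 = 38  yes
#8 w=3, p=17, t=15; 1 of them equals 15  yes
#9 8 mod 3 = 2  yes
#10 t + u = 15 + 13 = 28; 28 ≥ 26  yes
#11 t + p = 15 + 17 = 32; 32 ≤ 32  yes
#12 15 / 5 = 3, so 5 divides 15  yes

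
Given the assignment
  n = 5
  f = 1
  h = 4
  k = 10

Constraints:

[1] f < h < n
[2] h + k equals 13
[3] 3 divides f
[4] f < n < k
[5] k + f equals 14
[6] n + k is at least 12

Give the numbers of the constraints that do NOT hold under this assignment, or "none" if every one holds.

[1] values 1 < 4 < 5  yes
[2] h + k = 4 + 10 = 14, not 13  no
[3] 1 = 3*0 + 1, so 3 does not divide 1  no
[4] values 1 < 5 < 10  yes
[5] k + f = 10 + 1 = 11, not 14  no
[6] n + k = 5 + 10 = 15; 15 ≥ 12  yes

Violated: 2, 3, and 5.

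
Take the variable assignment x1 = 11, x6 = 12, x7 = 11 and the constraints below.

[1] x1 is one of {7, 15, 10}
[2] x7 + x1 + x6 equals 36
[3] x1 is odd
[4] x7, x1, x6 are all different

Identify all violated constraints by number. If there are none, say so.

No — constraints 1, 2, 4 are not satisfied.

[1] x1 = 11 is not in {7, 15, 10}  fails
[2] x7 + x1 + x6 = 11 + 11 + 12 = 34, not 36  fails
[3] x1 = 11 is odd  holds
[4] x7 = x1 = 11, not all different  fails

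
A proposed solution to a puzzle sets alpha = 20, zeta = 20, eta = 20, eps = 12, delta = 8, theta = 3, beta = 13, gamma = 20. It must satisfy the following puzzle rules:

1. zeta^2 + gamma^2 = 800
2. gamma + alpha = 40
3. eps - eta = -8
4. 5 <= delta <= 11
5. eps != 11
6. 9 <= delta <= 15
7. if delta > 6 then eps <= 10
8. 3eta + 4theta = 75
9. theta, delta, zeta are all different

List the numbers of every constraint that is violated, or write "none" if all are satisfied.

No — constraints 6, 7, and 8 are not satisfied.

1. zeta^2 + gamma^2 = 20^2 + 20^2 = 400 + 400 = 800  holds
2. gamma + alpha = 20 + 20 = 40  holds
3. eps - eta = 12 - 20 = -8  holds
4. delta = 8 lies in [5, 11]  holds
5. eps = 12, and 12 ≠ 11  holds
6. delta = 8 is outside [9, 15]  fails
7. delta = 8 > 6, so we need eps ≤ 10; but eps = 12 > 10  fails
8. 3eta + 4theta = 3(20) + 4(3) = 72, not 75  fails
9. values 3, 8, 20 are pairwise distinct  holds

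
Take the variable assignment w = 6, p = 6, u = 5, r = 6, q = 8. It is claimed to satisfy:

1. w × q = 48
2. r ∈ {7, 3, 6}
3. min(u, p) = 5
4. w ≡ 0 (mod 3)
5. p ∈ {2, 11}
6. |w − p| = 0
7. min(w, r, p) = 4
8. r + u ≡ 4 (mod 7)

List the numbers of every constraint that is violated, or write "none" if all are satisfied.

Constraints 5 and 7 do not hold.

1. w × q = 6 × 8 = 48  true
2. r = 6 is in {7, 3, 6}  true
3. min(5, 6) = 5  true
4. 6 mod 3 = 0  true
5. p = 6 is not in {2, 11}  false
6. |6 − 6| = 0  true
7. min(6, 6, 6) = 6, not 4  false
8. r + u = 11; 11 mod 7 = 4  true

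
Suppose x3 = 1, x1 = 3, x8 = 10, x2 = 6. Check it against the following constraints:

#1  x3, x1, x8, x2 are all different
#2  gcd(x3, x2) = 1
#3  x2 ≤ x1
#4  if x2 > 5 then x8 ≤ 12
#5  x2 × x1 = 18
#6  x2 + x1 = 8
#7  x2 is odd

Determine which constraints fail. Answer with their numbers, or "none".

Constraints 3, 6, 7 are violated.

#1 values 1, 3, 10, 6 are pairwise distinct — satisfied.
#2 gcd(1, 6) = 1 — satisfied.
#3 x2 = 6, x1 = 3; 6 > 3 (want ≤) — violated.
#4 x2 = 6 > 5, so we need x8 ≤ 12; x8 = 10 ≤ 12 — satisfied.
#5 x2 × x1 = 6 × 3 = 18 — satisfied.
#6 x2 + x1 = 6 + 3 = 9, not 8 — violated.
#7 x2 = 6 is even — violated.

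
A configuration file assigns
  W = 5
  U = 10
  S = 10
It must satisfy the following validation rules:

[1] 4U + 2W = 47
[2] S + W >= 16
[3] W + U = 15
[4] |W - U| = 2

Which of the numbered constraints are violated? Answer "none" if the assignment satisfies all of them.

[1] 4U + 2W = 4(10) + 2(5) = 50, not 47 — violated.
[2] S + W = 10 + 5 = 15; 15 < 16, bound 16 not met — violated.
[3] W + U = 5 + 10 = 15 — satisfied.
[4] |5 - 10| = 5, not 2 — violated.

The assignment fails constraints 1, 2, and 4.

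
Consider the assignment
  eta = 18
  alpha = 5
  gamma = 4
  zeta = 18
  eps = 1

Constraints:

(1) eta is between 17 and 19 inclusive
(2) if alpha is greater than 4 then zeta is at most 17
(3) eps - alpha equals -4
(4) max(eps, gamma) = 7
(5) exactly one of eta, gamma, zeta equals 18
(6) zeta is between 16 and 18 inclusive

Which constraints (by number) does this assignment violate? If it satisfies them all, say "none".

Constraints 2, 4, and 5 do not hold.

(1) eta = 18 lies in [17, 19] — holds.
(2) alpha = 5 > 4, so we need zeta ≤ 17; but zeta = 18 > 17 — fails.
(3) eps - alpha = 1 - 5 = -4 — holds.
(4) max(1, 4) = 4, not 7 — fails.
(5) eta=18, gamma=4, zeta=18; 2 of them equal 18, not exactly one — fails.
(6) zeta = 18 lies in [16, 18] — holds.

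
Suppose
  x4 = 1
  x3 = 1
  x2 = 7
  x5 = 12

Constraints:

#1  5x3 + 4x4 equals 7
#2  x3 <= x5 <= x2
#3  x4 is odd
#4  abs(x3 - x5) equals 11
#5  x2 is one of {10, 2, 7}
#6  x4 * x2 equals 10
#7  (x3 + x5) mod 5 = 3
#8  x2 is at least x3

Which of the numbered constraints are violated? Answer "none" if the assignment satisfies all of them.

#1 5x3 + 4x4 = 5(1) + 4(1) = 9, not 7 — violated.
#2 values 1, 12, 7; x5 = 12 is not <= x2 = 7 — violated.
#3 x4 = 1 is odd — satisfied.
#4 abs(1 - 12) = 11 — satisfied.
#5 x2 = 7 is in {10, 2, 7} — satisfied.
#6 x4 * x2 = 1 * 7 = 7, not 10 — violated.
#7 x3 + x5 = 13; 13 mod 5 = 3 — satisfied.
#8 x2 = 7, x3 = 1; 7 ≥ 1 — satisfied.

Constraints 1, 2, and 6 are violated.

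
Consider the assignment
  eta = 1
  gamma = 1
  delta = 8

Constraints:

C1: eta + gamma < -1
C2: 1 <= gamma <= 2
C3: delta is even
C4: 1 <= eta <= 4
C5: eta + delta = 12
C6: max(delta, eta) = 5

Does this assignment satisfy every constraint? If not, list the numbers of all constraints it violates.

C1: eta + gamma = 1 + 1 = 2; 2 ≥ -1, bound -1 not met — violated.
C2: gamma = 1 lies in [1, 2] — OK.
C3: delta = 8 is even — OK.
C4: eta = 1 lies in [1, 4] — OK.
C5: eta + delta = 1 + 8 = 9, not 12 — violated.
C6: max(8, 1) = 8, not 5 — violated.

Violated: 1, 5, and 6.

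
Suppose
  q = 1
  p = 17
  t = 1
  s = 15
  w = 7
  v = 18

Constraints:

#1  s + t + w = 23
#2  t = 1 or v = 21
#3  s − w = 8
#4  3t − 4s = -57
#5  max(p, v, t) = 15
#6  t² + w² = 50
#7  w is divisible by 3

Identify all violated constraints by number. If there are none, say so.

#1 s + t + w = 15 + 1 + 7 = 23  ✔
#2 t = 1 = 1 (first disjunct)  ✔
#3 s − w = 15 − 7 = 8  ✔
#4 3t − 4s = 3(1) − 4(15) = -57  ✔
#5 max(17, 18, 1) = 18, not 15  ✘
#6 t² + w² = 1² + 7² = 1 + 49 = 50  ✔
#7 7 = 3×2 + 1, so 3 does not divide 7  ✘

No — constraints 5 and 7 are not satisfied.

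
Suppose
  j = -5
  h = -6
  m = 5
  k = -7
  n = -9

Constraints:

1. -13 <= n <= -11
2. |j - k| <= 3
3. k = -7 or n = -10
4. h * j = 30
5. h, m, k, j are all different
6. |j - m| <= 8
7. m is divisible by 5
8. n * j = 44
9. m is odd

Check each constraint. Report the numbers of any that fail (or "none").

1. n = -9 is outside [-13, -11]  ✘
2. |-5 - (-7)| = 2; 2 ≤ 3  ✔
3. k = -7 = -7 (first disjunct)  ✔
4. h * j = -6 * (-5) = 30  ✔
5. values -6, 5, -7, -5 are pairwise distinct  ✔
6. |-5 - 5| = 10; 10 > 8, exceeds bound 8  ✘
7. 5 / 5 = 1, so 5 divides 5  ✔
8. n * j = -9 * (-5) = 45, not 44  ✘
9. m = 5 is odd  ✔

No — constraints 1, 6, and 8 are not satisfied.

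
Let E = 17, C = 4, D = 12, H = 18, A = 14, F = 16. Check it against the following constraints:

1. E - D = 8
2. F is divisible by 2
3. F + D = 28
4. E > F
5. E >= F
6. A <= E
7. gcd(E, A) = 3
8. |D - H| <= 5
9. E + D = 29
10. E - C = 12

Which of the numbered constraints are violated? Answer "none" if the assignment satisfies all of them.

The assignment fails constraints 1, 7, 8, 10.

1. E - D = 17 - 12 = 5, not 8 — does not hold.
2. 16 / 2 = 8, so 2 divides 16 — holds.
3. F + D = 16 + 12 = 28 — holds.
4. E = 17, F = 16; 17 > 16 — holds.
5. E = 17, F = 16; 17 ≥ 16 — holds.
6. A = 14, E = 17; 14 ≤ 17 — holds.
7. gcd(17, 14) = 1, not 3 — does not hold.
8. |12 - 18| = 6; 6 > 5, exceeds bound 5 — does not hold.
9. E + D = 17 + 12 = 29 — holds.
10. E - C = 17 - 4 = 13, not 12 — does not hold.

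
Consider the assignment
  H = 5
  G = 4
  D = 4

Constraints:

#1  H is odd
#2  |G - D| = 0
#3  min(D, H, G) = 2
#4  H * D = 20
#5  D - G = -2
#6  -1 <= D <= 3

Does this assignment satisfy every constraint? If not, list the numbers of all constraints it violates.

#1 H = 5 is odd — holds.
#2 |4 - 4| = 0 — holds.
#3 min(4, 5, 4) = 4, not 2 — fails.
#4 H * D = 5 * 4 = 20 — holds.
#5 D - G = 4 - 4 = 0, not -2 — fails.
#6 D = 4 is outside [-1, 3] — fails.

No — constraints 3, 5, and 6 are not satisfied.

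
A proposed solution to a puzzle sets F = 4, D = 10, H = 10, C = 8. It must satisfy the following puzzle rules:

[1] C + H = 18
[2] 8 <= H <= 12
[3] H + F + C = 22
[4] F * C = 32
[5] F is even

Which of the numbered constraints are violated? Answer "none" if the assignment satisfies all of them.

[1] C + H = 8 + 10 = 18 — OK.
[2] H = 10 lies in [8, 12] — OK.
[3] H + F + C = 10 + 4 + 8 = 22 — OK.
[4] F * C = 4 * 8 = 32 — OK.
[5] F = 4 is even — OK.

No violations.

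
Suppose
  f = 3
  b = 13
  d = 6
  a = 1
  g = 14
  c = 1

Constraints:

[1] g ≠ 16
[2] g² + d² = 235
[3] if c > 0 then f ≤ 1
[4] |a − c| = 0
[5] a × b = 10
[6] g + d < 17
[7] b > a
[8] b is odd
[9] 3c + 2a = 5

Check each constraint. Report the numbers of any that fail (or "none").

[1] g = 14, and 14 ≠ 16  OK
[2] g² + d² = 14² + 6² = 196 + 36 = 232, not 235  FAIL
[3] c = 1 > 0, so we need f ≤ 1; but f = 3 > 1  FAIL
[4] |1 − 1| = 0  OK
[5] a × b = 1 × 13 = 13, not 10  FAIL
[6] g + d = 14 + 6 = 20; 20 ≥ 17, bound 17 not met  FAIL
[7] b = 13, a = 1; 13 > 1  OK
[8] b = 13 is odd  OK
[9] 3c + 2a = 3(1) + 2(1) = 5  OK

Constraints 2, 3, 5, 6 are violated.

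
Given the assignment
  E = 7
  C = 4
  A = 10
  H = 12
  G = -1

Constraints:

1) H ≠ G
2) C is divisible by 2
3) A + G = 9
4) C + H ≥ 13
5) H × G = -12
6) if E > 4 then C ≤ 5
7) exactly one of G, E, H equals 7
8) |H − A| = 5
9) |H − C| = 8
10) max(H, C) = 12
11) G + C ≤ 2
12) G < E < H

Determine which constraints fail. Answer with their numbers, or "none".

Constraints 8 and 11 do not hold.

1) H = 12, G = -1; distinct — OK.
2) 4 / 2 = 2, so 2 divides 4 — OK.
3) A + G = 10 + (-1) = 9 — OK.
4) C + H = 4 + 12 = 16; 16 ≥ 13 — OK.
5) H × G = 12 × (-1) = -12 — OK.
6) E = 7 > 4, so we need C ≤ 5; C = 4 ≤ 5 — OK.
7) G=-1, E=7, H=12; 1 of them equals 7 — OK.
8) |12 − 10| = 2, not 5 — violated.
9) |12 − 4| = 8 — OK.
10) max(12, 4) = 12 — OK.
11) G + C = -1 + 4 = 3; 3 > 2, bound 2 not met — violated.
12) values -1 < 7 < 12 — OK.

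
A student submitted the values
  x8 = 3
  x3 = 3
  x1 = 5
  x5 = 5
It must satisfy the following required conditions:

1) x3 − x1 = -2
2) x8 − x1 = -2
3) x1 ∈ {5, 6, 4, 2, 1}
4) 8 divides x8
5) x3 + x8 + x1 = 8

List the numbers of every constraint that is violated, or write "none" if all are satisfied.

1) x3 − x1 = 3 − 5 = -2  ✔
2) x8 − x1 = 3 − 5 = -2  ✔
3) x1 = 5 is in {5, 6, 4, 2, 1}  ✔
4) 3 = 8×0 + 3, so 8 does not divide 3  ✘
5) x3 + x8 + x1 = 3 + 3 + 5 = 11, not 8  ✘

The assignment fails constraints 4, 5.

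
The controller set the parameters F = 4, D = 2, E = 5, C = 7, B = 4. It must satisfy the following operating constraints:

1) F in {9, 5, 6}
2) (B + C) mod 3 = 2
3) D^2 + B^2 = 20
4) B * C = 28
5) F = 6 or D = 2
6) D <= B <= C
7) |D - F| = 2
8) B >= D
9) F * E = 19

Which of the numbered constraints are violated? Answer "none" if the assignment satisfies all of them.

1) F = 4 is not in {9, 5, 6} — violated.
2) B + C = 11; 11 mod 3 = 2 — satisfied.
3) D^2 + B^2 = 2^2 + 4^2 = 4 + 16 = 20 — satisfied.
4) B * C = 4 * 7 = 28 — satisfied.
5) F = 4 ≠ 6, but D = 2 = 2 (second disjunct) — satisfied.
6) values 2 <= 4 <= 7 — satisfied.
7) |2 - 4| = 2 — satisfied.
8) B = 4, D = 2; 4 ≥ 2 — satisfied.
9) F * E = 4 * 5 = 20, not 19 — violated.

The assignment fails constraints 1 and 9.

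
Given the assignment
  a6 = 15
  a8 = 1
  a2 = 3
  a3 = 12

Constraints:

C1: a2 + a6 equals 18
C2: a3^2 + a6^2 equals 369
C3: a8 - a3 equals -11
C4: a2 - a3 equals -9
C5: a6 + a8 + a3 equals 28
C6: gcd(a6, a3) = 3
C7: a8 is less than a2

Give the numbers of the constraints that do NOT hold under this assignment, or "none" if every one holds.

C1: a2 + a6 = 3 + 15 = 18 — satisfied.
C2: a3^2 + a6^2 = 12^2 + 15^2 = 144 + 225 = 369 — satisfied.
C3: a8 - a3 = 1 - 12 = -11 — satisfied.
C4: a2 - a3 = 3 - 12 = -9 — satisfied.
C5: a6 + a8 + a3 = 15 + 1 + 12 = 28 — satisfied.
C6: gcd(15, 12) = 3 — satisfied.
C7: a8 = 1, a2 = 3; 1 < 3 — satisfied.

None — every constraint holds.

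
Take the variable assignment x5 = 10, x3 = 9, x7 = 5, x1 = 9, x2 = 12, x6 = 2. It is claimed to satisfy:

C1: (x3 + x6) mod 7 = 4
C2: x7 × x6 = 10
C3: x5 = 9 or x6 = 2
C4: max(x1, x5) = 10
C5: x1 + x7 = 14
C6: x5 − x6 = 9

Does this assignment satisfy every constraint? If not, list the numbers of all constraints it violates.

Constraint 6 does not hold.

C1: x3 + x6 = 11; 11 mod 7 = 4 — satisfied.
C2: x7 × x6 = 5 × 2 = 10 — satisfied.
C3: x5 = 10 ≠ 9, but x6 = 2 = 2 (second disjunct) — satisfied.
C4: max(9, 10) = 10 — satisfied.
C5: x1 + x7 = 9 + 5 = 14 — satisfied.
C6: x5 − x6 = 10 − 2 = 8, not 9 — violated.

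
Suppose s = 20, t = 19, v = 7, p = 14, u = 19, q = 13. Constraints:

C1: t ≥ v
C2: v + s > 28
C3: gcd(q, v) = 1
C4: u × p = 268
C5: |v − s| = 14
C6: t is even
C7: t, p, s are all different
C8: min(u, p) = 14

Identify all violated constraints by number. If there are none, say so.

The assignment fails constraints 2, 4, 5, 6.

C1: t = 19, v = 7; 19 ≥ 7  true
C2: v + s = 7 + 20 = 27; 27 ≤ 28, bound 28 not met  false
C3: gcd(13, 7) = 1  true
C4: u × p = 19 × 14 = 266, not 268  false
C5: |7 − 20| = 13, not 14  false
C6: t = 19 is odd  false
C7: values 19, 14, 20 are pairwise distinct  true
C8: min(19, 14) = 14  true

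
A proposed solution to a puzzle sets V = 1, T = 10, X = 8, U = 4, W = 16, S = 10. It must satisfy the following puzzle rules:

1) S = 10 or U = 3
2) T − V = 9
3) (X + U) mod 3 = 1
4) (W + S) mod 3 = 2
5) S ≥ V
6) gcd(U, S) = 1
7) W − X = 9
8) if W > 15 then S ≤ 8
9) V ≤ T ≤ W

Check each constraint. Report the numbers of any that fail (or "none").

Constraints 3, 6, 7, and 8 do not hold.

1) S = 10 = 10 (first disjunct) — holds.
2) T − V = 10 − 1 = 9 — holds.
3) X + U = 12; 12 mod 3 = 0, not 1 — fails.
4) W + S = 26; 26 mod 3 = 2 — holds.
5) S = 10, V = 1; 10 ≥ 1 — holds.
6) gcd(4, 10) = 2, not 1 — fails.
7) W − X = 16 − 8 = 8, not 9 — fails.
8) W = 16 > 15, so we need S ≤ 8; but S = 10 > 8 — fails.
9) values 1 ≤ 10 ≤ 16 — holds.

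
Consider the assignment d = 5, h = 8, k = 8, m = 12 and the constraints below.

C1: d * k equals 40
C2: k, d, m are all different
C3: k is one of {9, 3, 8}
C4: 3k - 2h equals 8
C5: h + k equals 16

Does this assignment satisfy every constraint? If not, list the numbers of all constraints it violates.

C1: d * k = 5 * 8 = 40  ✔
C2: values 8, 5, 12 are pairwise distinct  ✔
C3: k = 8 is in {9, 3, 8}  ✔
C4: 3k - 2h = 3(8) - 2(8) = 8  ✔
C5: h + k = 8 + 8 = 16  ✔

Yes — all constraints hold.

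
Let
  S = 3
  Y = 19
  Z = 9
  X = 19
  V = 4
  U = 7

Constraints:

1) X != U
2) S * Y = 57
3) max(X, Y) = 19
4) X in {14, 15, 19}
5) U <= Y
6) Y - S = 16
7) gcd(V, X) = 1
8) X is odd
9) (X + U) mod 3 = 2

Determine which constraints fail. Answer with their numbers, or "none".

The assignment satisfies every constraint.

1) X = 19, U = 7; distinct  true
2) S * Y = 3 * 19 = 57  true
3) max(19, 19) = 19  true
4) X = 19 is in {14, 15, 19}  true
5) U = 7, Y = 19; 7 ≤ 19  true
6) Y - S = 19 - 3 = 16  true
7) gcd(4, 19) = 1  true
8) X = 19 is odd  true
9) X + U = 26; 26 mod 3 = 2  true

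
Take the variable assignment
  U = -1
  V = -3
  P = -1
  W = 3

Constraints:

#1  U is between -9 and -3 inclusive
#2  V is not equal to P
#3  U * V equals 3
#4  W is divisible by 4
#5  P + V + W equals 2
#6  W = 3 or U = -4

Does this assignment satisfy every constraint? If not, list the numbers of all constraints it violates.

#1 U = -1 is outside [-9, -3]  no
#2 V = -3, P = -1; distinct  yes
#3 U * V = -1 * (-3) = 3  yes
#4 3 = 4*0 + 3, so 4 does not divide 3  no
#5 P + V + W = -1 + (-3) + 3 = -1, not 2  no
#6 W = 3 = 3 (first disjunct)  yes

Constraints 1, 4, and 5 are violated.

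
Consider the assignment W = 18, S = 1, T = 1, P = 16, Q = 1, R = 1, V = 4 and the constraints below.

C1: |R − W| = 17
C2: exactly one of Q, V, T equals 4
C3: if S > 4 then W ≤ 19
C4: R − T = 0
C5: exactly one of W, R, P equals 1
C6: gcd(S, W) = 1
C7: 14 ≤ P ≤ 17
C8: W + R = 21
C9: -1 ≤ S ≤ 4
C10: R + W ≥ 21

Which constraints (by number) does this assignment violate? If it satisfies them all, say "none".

C1: |1 − 18| = 17  ✔
C2: Q=1, V=4, T=1; 1 of them equals 4  ✔
C3: S = 1, not > 4; antecedent false, conditional vacuously true  ✔
C4: R − T = 1 − 1 = 0  ✔
C5: W=18, R=1, P=16; 1 of them equals 1  ✔
C6: gcd(1, 18) = 1  ✔
C7: P = 16 lies in [14, 17]  ✔
C8: W + R = 18 + 1 = 19, not 21  ✘
C9: S = 1 lies in [-1, 4]  ✔
C10: R + W = 1 + 18 = 19; 19 < 21, bound 21 not met  ✘

The assignment fails constraints 8, 10.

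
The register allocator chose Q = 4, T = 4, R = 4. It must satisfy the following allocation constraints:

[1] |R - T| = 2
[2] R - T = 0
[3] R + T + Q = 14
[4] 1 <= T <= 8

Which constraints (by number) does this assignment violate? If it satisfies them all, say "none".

[1] |4 - 4| = 0, not 2  ✗
[2] R - T = 4 - 4 = 0  ✓
[3] R + T + Q = 4 + 4 + 4 = 12, not 14  ✗
[4] T = 4 lies in [1, 8]  ✓

Constraints 1 and 3 are violated.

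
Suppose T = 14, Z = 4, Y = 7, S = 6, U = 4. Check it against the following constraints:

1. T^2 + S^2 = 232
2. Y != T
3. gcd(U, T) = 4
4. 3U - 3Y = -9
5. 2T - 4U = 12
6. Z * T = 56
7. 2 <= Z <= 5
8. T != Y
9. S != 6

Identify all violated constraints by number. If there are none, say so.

1. T^2 + S^2 = 14^2 + 6^2 = 196 + 36 = 232 — satisfied.
2. Y = 7, T = 14; distinct — satisfied.
3. gcd(4, 14) = 2, not 4 — violated.
4. 3U - 3Y = 3(4) - 3(7) = -9 — satisfied.
5. 2T - 4U = 2(14) - 4(4) = 12 — satisfied.
6. Z * T = 4 * 14 = 56 — satisfied.
7. Z = 4 lies in [2, 5] — satisfied.
8. T = 14, Y = 7; distinct — satisfied.
9. S = 6, but 6 is required to differ — violated.

Violated: 3, 9.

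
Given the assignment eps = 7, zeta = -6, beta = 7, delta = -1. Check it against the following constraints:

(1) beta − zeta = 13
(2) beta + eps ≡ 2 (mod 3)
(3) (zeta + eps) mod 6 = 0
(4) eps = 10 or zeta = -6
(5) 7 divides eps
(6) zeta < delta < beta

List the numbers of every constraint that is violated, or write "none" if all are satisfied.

(1) beta − zeta = 7 − (-6) = 13 — holds.
(2) beta + eps = 14; 14 mod 3 = 2 — holds.
(3) zeta + eps = 1; 1 mod 6 = 1, not 0 — fails.
(4) eps = 7 ≠ 10, but zeta = -6 = -6 (second disjunct) — holds.
(5) 7 / 7 = 1, so 7 divides 7 — holds.
(6) values -6 < -1 < 7 — holds.

No — constraint 3 is not satisfied.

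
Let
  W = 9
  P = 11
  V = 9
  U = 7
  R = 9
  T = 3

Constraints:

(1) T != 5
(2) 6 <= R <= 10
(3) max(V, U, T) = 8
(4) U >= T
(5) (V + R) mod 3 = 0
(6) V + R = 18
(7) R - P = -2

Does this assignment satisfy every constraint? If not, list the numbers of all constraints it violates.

(1) T = 3, and 3 ≠ 5 — holds.
(2) R = 9 lies in [6, 10] — holds.
(3) max(9, 7, 3) = 9, not 8 — does not hold.
(4) U = 7, T = 3; 7 ≥ 3 — holds.
(5) V + R = 18; 18 mod 3 = 0 — holds.
(6) V + R = 9 + 9 = 18 — holds.
(7) R - P = 9 - 11 = -2 — holds.

Constraint 3 does not hold.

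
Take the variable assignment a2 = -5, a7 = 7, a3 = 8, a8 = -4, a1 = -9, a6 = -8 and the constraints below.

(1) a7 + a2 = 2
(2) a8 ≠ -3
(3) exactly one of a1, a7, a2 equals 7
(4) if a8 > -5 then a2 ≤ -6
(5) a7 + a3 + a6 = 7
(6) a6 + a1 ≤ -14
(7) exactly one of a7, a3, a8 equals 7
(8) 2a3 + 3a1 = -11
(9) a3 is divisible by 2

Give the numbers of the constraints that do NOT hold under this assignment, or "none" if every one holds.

Violated: 4.

(1) a7 + a2 = 7 + (-5) = 2 — satisfied.
(2) a8 = -4, and -4 ≠ -3 — satisfied.
(3) a1=-9, a7=7, a2=-5; 1 of them equals 7 — satisfied.
(4) a8 = -4 > -5, so we need a2 ≤ -6; but a2 = -5 > -6 — violated.
(5) a7 + a3 + a6 = 7 + 8 + (-8) = 7 — satisfied.
(6) a6 + a1 = -8 + (-9) = -17; -17 ≤ -14 — satisfied.
(7) a7=7, a3=8, a8=-4; 1 of them equals 7 — satisfied.
(8) 2a3 + 3a1 = 2(8) + 3(-9) = -11 — satisfied.
(9) 8 / 2 = 4, so 2 divides 8 — satisfied.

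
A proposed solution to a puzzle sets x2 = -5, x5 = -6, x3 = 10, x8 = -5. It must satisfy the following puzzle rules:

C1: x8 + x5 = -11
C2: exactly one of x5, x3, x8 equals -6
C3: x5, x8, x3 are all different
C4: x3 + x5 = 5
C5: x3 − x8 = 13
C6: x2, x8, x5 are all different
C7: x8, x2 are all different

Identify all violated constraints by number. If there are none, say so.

C1: x8 + x5 = -5 + (-6) = -11 — holds.
C2: x5=-6, x3=10, x8=-5; 1 of them equals -6 — holds.
C3: values -6, -5, 10 are pairwise distinct — holds.
C4: x3 + x5 = 10 + (-6) = 4, not 5 — fails.
C5: x3 − x8 = 10 − (-5) = 15, not 13 — fails.
C6: x2 = x8 = -5, not all different — fails.
C7: x8 = x2 = -5, not all different — fails.

Constraints 4, 5, 6, and 7 do not hold.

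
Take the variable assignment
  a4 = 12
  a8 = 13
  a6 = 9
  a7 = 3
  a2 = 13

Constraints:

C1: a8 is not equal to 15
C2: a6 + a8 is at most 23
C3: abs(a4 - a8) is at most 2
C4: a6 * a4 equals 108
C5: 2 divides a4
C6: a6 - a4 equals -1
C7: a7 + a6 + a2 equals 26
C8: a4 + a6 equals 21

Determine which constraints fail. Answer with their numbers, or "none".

C1: a8 = 13, and 13 ≠ 15 — satisfied.
C2: a6 + a8 = 9 + 13 = 22; 22 ≤ 23 — satisfied.
C3: abs(12 - 13) = 1; 1 ≤ 2 — satisfied.
C4: a6 * a4 = 9 * 12 = 108 — satisfied.
C5: 12 / 2 = 6, so 2 divides 12 — satisfied.
C6: a6 - a4 = 9 - 12 = -3, not -1 — violated.
C7: a7 + a6 + a2 = 3 + 9 + 13 = 25, not 26 — violated.
C8: a4 + a6 = 12 + 9 = 21 — satisfied.

No — constraints 6, 7 are not satisfied.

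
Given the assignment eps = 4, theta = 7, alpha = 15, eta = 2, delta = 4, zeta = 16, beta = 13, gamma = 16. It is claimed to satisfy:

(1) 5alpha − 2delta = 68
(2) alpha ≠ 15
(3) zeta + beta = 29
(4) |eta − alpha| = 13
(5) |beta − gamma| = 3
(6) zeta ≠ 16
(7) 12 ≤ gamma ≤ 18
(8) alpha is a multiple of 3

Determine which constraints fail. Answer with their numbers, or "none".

(1) 5alpha − 2delta = 5(15) − 2(4) = 67, not 68 — violated.
(2) alpha = 15, but 15 is required to differ — violated.
(3) zeta + beta = 16 + 13 = 29 — OK.
(4) |2 − 15| = 13 — OK.
(5) |13 − 16| = 3 — OK.
(6) zeta = 16, but 16 is required to differ — violated.
(7) gamma = 16 lies in [12, 18] — OK.
(8) 15 / 3 = 5, so 3 divides 15 — OK.

Constraints 1, 2, 6 do not hold.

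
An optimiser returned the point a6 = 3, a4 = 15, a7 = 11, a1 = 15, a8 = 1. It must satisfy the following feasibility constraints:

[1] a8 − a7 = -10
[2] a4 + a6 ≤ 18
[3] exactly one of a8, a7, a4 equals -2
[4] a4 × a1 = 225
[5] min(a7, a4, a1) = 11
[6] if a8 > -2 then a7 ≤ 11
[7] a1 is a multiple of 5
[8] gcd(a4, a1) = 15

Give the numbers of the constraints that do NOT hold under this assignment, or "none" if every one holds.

The assignment fails constraint 3.

[1] a8 − a7 = 1 − 11 = -10 — holds.
[2] a4 + a6 = 15 + 3 = 18; 18 ≤ 18 — holds.
[3] a8=1, a7=11, a4=15; 0 of them equal -2, not exactly one — fails.
[4] a4 × a1 = 15 × 15 = 225 — holds.
[5] min(11, 15, 15) = 11 — holds.
[6] a8 = 1 > -2, so we need a7 ≤ 11; a7 = 11 ≤ 11 — holds.
[7] 15 / 5 = 3, so 5 divides 15 — holds.
[8] gcd(15, 15) = 15 — holds.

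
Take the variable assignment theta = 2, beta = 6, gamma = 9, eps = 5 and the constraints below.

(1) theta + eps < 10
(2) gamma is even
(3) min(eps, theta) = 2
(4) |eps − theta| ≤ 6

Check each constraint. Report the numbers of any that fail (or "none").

(1) theta + eps = 2 + 5 = 7; 7 < 10 — OK.
(2) gamma = 9 is odd — violated.
(3) min(5, 2) = 2 — OK.
(4) |5 − 2| = 3; 3 ≤ 6 — OK.

Constraint 2 does not hold.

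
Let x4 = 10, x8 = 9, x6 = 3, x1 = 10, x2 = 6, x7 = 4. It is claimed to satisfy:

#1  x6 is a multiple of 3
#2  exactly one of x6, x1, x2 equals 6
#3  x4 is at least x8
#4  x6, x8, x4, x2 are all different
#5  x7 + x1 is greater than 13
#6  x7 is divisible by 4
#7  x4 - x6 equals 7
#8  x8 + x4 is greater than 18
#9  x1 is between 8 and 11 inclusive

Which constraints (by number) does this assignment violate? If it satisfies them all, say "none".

#1 3 / 3 = 1, so 3 divides 3  true
#2 x6=3, x1=10, x2=6; 1 of them equals 6  true
#3 x4 = 10, x8 = 9; 10 ≥ 9  true
#4 values 3, 9, 10, 6 are pairwise distinct  true
#5 x7 + x1 = 4 + 10 = 14; 14 > 13  true
#6 4 / 4 = 1, so 4 divides 4  true
#7 x4 - x6 = 10 - 3 = 7  true
#8 x8 + x4 = 9 + 10 = 19; 19 > 18  true
#9 x1 = 10 lies in [8, 11]  true

No violations.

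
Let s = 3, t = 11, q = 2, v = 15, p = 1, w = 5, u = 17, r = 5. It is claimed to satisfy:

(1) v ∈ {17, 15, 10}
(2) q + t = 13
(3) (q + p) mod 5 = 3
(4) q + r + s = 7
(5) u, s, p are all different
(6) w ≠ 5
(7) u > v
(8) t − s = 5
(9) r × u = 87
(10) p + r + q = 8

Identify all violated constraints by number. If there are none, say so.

(1) v = 15 is in {17, 15, 10}  yes
(2) q + t = 2 + 11 = 13  yes
(3) q + p = 3; 3 mod 5 = 3  yes
(4) q + r + s = 2 + 5 + 3 = 10, not 7  no
(5) values 17, 3, 1 are pairwise distinct  yes
(6) w = 5, but 5 is required to differ  no
(7) u = 17, v = 15; 17 > 15  yes
(8) t − s = 11 − 3 = 8, not 5  no
(9) r × u = 5 × 17 = 85, not 87  no
(10) p + r + q = 1 + 5 + 2 = 8  yes

Constraints 4, 6, 8, 9 are violated.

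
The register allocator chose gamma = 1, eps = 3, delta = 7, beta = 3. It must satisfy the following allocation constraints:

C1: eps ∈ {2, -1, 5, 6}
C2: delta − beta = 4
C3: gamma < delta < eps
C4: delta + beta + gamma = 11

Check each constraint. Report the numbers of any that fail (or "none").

C1: eps = 3 is not in {2, -1, 5, 6} — violated.
C2: delta − beta = 7 − 3 = 4 — satisfied.
C3: values 1, 7, 3; delta = 7 is not < eps = 3 — violated.
C4: delta + beta + gamma = 7 + 3 + 1 = 11 — satisfied.

Constraints 1, 3 do not hold.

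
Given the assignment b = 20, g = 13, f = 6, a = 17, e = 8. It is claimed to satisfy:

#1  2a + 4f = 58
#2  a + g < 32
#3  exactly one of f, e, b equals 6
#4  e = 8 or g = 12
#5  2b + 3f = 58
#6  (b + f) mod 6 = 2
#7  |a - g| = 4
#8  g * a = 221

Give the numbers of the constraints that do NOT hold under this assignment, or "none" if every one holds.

#1 2a + 4f = 2(17) + 4(6) = 58 — OK.
#2 a + g = 17 + 13 = 30; 30 < 32 — OK.
#3 f=6, e=8, b=20; 1 of them equals 6 — OK.
#4 e = 8 = 8 (first disjunct) — OK.
#5 2b + 3f = 2(20) + 3(6) = 58 — OK.
#6 b + f = 26; 26 mod 6 = 2 — OK.
#7 |17 - 13| = 4 — OK.
#8 g * a = 13 * 17 = 221 — OK.

The assignment satisfies every constraint.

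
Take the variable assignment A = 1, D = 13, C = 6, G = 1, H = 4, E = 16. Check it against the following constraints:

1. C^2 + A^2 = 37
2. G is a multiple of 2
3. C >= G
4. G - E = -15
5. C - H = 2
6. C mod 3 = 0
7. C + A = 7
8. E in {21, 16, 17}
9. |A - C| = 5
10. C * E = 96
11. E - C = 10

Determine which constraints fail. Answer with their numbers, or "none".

Constraint 2 is violated.

1. C^2 + A^2 = 6^2 + 1^2 = 36 + 1 = 37  true
2. 1 = 2*0 + 1, so 2 does not divide 1  false
3. C = 6, G = 1; 6 ≥ 1  true
4. G - E = 1 - 16 = -15  true
5. C - H = 6 - 4 = 2  true
6. 6 mod 3 = 0  true
7. C + A = 6 + 1 = 7  true
8. E = 16 is in {21, 16, 17}  true
9. |1 - 6| = 5  true
10. C * E = 6 * 16 = 96  true
11. E - C = 16 - 6 = 10  true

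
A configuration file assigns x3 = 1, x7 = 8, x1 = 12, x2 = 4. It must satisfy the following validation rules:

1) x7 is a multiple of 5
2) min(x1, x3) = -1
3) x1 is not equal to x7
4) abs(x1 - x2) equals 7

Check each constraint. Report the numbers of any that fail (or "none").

The assignment fails constraints 1, 2, and 4.

1) 8 = 5*1 + 3, so 5 does not divide 8  false
2) min(12, 1) = 1, not -1  false
3) x1 = 12, x7 = 8; distinct  true
4) abs(12 - 4) = 8, not 7  false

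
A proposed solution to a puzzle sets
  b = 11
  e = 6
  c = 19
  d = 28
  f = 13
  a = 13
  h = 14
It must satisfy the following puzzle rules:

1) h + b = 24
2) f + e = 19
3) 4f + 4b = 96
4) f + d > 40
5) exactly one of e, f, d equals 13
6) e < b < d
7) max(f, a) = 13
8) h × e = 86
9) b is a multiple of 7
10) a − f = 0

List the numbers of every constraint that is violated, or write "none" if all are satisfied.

Violated: 1, 8, 9.

1) h + b = 14 + 11 = 25, not 24 — fails.
2) f + e = 13 + 6 = 19 — holds.
3) 4f + 4b = 4(13) + 4(11) = 96 — holds.
4) f + d = 13 + 28 = 41; 41 > 40 — holds.
5) e=6, f=13, d=28; 1 of them equals 13 — holds.
6) values 6 < 11 < 28 — holds.
7) max(13, 13) = 13 — holds.
8) h × e = 14 × 6 = 84, not 86 — fails.
9) 11 = 7×1 + 4, so 7 does not divide 11 — fails.
10) a − f = 13 − 13 = 0 — holds.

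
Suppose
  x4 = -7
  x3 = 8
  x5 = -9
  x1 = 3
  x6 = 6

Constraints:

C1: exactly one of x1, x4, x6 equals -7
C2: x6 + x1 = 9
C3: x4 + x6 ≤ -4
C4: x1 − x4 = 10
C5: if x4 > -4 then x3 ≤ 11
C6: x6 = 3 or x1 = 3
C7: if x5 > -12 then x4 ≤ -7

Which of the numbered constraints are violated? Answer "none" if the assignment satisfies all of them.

No — constraint 3 is not satisfied.

C1: x1=3, x4=-7, x6=6; 1 of them equals -7 — OK.
C2: x6 + x1 = 6 + 3 = 9 — OK.
C3: x4 + x6 = -7 + 6 = -1; -1 > -4, bound -4 not met — violated.
C4: x1 − x4 = 3 − (-7) = 10 — OK.
C5: x4 = -7, not > -4; antecedent false, conditional vacuously true — OK.
C6: x6 = 6 ≠ 3, but x1 = 3 = 3 (second disjunct) — OK.
C7: x5 = -9 > -12, so we need x4 ≤ -7; x4 = -7 ≤ -7 — OK.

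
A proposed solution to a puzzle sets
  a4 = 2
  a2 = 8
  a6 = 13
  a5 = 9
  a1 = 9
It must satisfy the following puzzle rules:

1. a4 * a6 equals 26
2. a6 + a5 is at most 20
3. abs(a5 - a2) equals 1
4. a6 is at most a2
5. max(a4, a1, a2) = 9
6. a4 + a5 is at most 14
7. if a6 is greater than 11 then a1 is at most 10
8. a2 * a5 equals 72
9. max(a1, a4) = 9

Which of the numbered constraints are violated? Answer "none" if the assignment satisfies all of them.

The assignment fails constraints 2 and 4.

1. a4 * a6 = 2 * 13 = 26 — OK.
2. a6 + a5 = 13 + 9 = 22; 22 > 20, bound 20 not met — violated.
3. abs(9 - 8) = 1 — OK.
4. a6 = 13, a2 = 8; 13 > 8 (want ≤) — violated.
5. max(2, 9, 8) = 9 — OK.
6. a4 + a5 = 2 + 9 = 11; 11 ≤ 14 — OK.
7. a6 = 13 > 11, so we need a1 ≤ 10; a1 = 9 ≤ 10 — OK.
8. a2 * a5 = 8 * 9 = 72 — OK.
9. max(9, 2) = 9 — OK.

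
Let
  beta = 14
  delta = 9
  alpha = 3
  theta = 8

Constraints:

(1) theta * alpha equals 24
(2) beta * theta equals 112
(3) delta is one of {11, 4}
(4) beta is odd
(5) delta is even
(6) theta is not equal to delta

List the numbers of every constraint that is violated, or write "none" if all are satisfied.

Constraints 3, 4, and 5 are violated.

(1) theta * alpha = 8 * 3 = 24 — holds.
(2) beta * theta = 14 * 8 = 112 — holds.
(3) delta = 9 is not in {11, 4} — does not hold.
(4) beta = 14 is even — does not hold.
(5) delta = 9 is odd — does not hold.
(6) theta = 8, delta = 9; distinct — holds.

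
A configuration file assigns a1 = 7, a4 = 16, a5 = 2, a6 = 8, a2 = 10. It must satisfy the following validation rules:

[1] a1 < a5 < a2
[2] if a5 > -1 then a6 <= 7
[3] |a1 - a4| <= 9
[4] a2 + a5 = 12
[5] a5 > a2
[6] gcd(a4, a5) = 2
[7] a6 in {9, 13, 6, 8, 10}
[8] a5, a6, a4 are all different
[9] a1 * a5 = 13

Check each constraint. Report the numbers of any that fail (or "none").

Constraints 1, 2, 5, and 9 are violated.

[1] values 7, 2, 10; a1 = 7 is not < a5 = 2  FAIL
[2] a5 = 2 > -1, so we need a6 ≤ 7; but a6 = 8 > 7  FAIL
[3] |7 - 16| = 9; 9 ≤ 9  OK
[4] a2 + a5 = 10 + 2 = 12  OK
[5] a5 = 2, a2 = 10; 2 ≤ 10 (want >)  FAIL
[6] gcd(16, 2) = 2  OK
[7] a6 = 8 is in {9, 13, 6, 8, 10}  OK
[8] values 2, 8, 16 are pairwise distinct  OK
[9] a1 * a5 = 7 * 2 = 14, not 13  FAIL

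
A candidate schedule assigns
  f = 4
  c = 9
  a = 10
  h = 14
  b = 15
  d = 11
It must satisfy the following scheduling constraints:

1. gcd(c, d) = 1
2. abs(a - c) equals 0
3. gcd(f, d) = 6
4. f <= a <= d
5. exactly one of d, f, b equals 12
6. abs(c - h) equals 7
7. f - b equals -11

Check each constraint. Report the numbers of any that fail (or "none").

1. gcd(9, 11) = 1 — OK.
2. abs(10 - 9) = 1, not 0 — violated.
3. gcd(4, 11) = 1, not 6 — violated.
4. values 4 <= 10 <= 11 — OK.
5. d=11, f=4, b=15; 0 of them equal 12, not exactly one — violated.
6. abs(9 - 14) = 5, not 7 — violated.
7. f - b = 4 - 15 = -11 — OK.

No — constraints 2, 3, 5, and 6 are not satisfied.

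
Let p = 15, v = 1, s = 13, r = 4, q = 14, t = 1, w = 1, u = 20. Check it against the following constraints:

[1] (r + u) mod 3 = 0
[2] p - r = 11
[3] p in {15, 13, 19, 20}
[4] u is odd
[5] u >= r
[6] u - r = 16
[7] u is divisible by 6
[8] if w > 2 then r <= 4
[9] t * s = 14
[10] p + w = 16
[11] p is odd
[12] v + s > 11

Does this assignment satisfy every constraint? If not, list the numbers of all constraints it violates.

[1] r + u = 24; 24 mod 3 = 0  holds
[2] p - r = 15 - 4 = 11  holds
[3] p = 15 is in {15, 13, 19, 20}  holds
[4] u = 20 is even  fails
[5] u = 20, r = 4; 20 ≥ 4  holds
[6] u - r = 20 - 4 = 16  holds
[7] 20 = 6*3 + 2, so 6 does not divide 20  fails
[8] w = 1, not > 2; antecedent false, conditional vacuously true  holds
[9] t * s = 1 * 13 = 13, not 14  fails
[10] p + w = 15 + 1 = 16  holds
[11] p = 15 is odd  holds
[12] v + s = 1 + 13 = 14; 14 > 11  holds

The assignment fails constraints 4, 7, 9.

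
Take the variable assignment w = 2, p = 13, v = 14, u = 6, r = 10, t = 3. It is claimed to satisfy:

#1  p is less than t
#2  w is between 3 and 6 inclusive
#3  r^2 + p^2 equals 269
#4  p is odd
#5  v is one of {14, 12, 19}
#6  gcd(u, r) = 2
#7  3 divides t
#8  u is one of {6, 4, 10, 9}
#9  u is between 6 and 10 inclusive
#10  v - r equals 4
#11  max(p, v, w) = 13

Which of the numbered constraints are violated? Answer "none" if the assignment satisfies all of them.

Violated: 1, 2, 11.

#1 p = 13, t = 3; 13 ≥ 3 (want <)  no
#2 w = 2 is outside [3, 6]  no
#3 r^2 + p^2 = 10^2 + 13^2 = 100 + 169 = 269  yes
#4 p = 13 is odd  yes
#5 v = 14 is in {14, 12, 19}  yes
#6 gcd(6, 10) = 2  yes
#7 3 / 3 = 1, so 3 divides 3  yes
#8 u = 6 is in {6, 4, 10, 9}  yes
#9 u = 6 lies in [6, 10]  yes
#10 v - r = 14 - 10 = 4  yes
#11 max(13, 14, 2) = 14, not 13  no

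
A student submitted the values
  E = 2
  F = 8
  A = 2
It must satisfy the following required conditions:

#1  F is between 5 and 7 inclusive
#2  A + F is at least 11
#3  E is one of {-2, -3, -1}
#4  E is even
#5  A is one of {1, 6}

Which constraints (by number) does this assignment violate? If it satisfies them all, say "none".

Constraints 1, 2, 3, and 5 are violated.

#1 F = 8 is outside [5, 7]  no
#2 A + F = 2 + 8 = 10; 10 < 11, bound 11 not met  no
#3 E = 2 is not in {-2, -3, -1}  no
#4 E = 2 is even  yes
#5 A = 2 is not in {1, 6}  no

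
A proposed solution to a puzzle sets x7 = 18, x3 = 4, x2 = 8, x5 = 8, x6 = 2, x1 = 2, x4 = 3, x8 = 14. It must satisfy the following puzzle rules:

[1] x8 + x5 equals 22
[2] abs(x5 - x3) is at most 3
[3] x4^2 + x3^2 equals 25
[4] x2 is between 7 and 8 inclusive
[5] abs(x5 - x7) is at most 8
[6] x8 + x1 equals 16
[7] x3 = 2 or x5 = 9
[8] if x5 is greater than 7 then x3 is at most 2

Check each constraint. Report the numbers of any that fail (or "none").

[1] x8 + x5 = 14 + 8 = 22  OK
[2] abs(8 - 4) = 4; 4 > 3, exceeds bound 3  FAIL
[3] x4^2 + x3^2 = 3^2 + 4^2 = 9 + 16 = 25  OK
[4] x2 = 8 lies in [7, 8]  OK
[5] abs(8 - 18) = 10; 10 > 8, exceeds bound 8  FAIL
[6] x8 + x1 = 14 + 2 = 16  OK
[7] x3 = 4 ≠ 2 and x5 = 8 ≠ 9; both disjuncts false  FAIL
[8] x5 = 8 > 7, so we need x3 ≤ 2; but x3 = 4 > 2  FAIL

Violated: 2, 5, 7, and 8.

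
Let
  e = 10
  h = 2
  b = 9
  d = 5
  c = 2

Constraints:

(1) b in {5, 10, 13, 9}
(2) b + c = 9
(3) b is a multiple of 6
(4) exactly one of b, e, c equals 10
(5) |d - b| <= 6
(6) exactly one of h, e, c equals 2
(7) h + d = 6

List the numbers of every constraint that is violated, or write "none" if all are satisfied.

No — constraints 2, 3, 6, and 7 are not satisfied.

(1) b = 9 is in {5, 10, 13, 9}  true
(2) b + c = 9 + 2 = 11, not 9  false
(3) 9 = 6*1 + 3, so 6 does not divide 9  false
(4) b=9, e=10, c=2; 1 of them equals 10  true
(5) |5 - 9| = 4; 4 ≤ 6  true
(6) h=2, e=10, c=2; 2 of them equal 2, not exactly one  false
(7) h + d = 2 + 5 = 7, not 6  false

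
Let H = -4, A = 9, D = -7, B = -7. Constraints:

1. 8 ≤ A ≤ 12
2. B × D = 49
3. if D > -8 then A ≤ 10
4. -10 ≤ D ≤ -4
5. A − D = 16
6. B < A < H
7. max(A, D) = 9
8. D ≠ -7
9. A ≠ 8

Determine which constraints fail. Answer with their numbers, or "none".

No — constraints 6 and 8 are not satisfied.

1. A = 9 lies in [8, 12]  holds
2. B × D = -7 × (-7) = 49  holds
3. D = -7 > -8, so we need A ≤ 10; A = 9 ≤ 10  holds
4. D = -7 lies in [-10, -4]  holds
5. A − D = 9 − (-7) = 16  holds
6. values -7, 9, -4; A = 9 is not < H = -4  fails
7. max(9, -7) = 9  holds
8. D = -7, but -7 is required to differ  fails
9. A = 9, and 9 ≠ 8  holds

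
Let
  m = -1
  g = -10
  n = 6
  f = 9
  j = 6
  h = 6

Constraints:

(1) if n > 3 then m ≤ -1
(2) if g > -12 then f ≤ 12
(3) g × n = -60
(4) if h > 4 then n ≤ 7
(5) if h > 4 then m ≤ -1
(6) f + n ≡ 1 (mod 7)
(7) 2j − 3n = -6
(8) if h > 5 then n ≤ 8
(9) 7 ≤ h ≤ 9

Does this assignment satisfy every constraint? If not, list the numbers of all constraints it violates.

No — constraint 9 is not satisfied.

(1) n = 6 > 3, so we need m ≤ -1; m = -1 ≤ -1 — satisfied.
(2) g = -10 > -12, so we need f ≤ 12; f = 9 ≤ 12 — satisfied.
(3) g × n = -10 × 6 = -60 — satisfied.
(4) h = 6 > 4, so we need n ≤ 7; n = 6 ≤ 7 — satisfied.
(5) h = 6 > 4, so we need m ≤ -1; m = -1 ≤ -1 — satisfied.
(6) f + n = 15; 15 mod 7 = 1 — satisfied.
(7) 2j − 3n = 2(6) − 3(6) = -6 — satisfied.
(8) h = 6 > 5, so we need n ≤ 8; n = 6 ≤ 8 — satisfied.
(9) h = 6 is outside [7, 9] — violated.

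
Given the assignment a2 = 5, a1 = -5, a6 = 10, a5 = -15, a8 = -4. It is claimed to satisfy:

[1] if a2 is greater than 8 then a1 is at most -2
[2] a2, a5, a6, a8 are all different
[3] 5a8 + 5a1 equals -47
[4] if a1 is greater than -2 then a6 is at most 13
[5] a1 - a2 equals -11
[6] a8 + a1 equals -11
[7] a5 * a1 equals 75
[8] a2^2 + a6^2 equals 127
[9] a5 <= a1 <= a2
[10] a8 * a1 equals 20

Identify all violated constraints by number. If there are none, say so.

Constraints 3, 5, 6, 8 do not hold.

[1] a2 = 5, not > 8; antecedent false, conditional vacuously true  OK
[2] values 5, -15, 10, -4 are pairwise distinct  OK
[3] 5a8 + 5a1 = 5(-4) + 5(-5) = -45, not -47  FAIL
[4] a1 = -5, not > -2; antecedent false, conditional vacuously true  OK
[5] a1 - a2 = -5 - 5 = -10, not -11  FAIL
[6] a8 + a1 = -4 + (-5) = -9, not -11  FAIL
[7] a5 * a1 = -15 * (-5) = 75  OK
[8] a2^2 + a6^2 = 5^2 + 10^2 = 25 + 100 = 125, not 127  FAIL
[9] values -15 <= -5 <= 5  OK
[10] a8 * a1 = -4 * (-5) = 20  OK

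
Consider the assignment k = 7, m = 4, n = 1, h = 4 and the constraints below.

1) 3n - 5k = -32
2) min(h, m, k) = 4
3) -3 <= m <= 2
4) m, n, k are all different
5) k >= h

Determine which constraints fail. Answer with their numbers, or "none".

The assignment fails constraint 3.

1) 3n - 5k = 3(1) - 5(7) = -32  true
2) min(4, 4, 7) = 4  true
3) m = 4 is outside [-3, 2]  false
4) values 4, 1, 7 are pairwise distinct  true
5) k = 7, h = 4; 7 ≥ 4  true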